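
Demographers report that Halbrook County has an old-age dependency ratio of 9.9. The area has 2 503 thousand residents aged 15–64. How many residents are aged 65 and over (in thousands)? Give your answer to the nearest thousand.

Aged 65 and over: 248

Old-age dependency ratio = elderly / working-age × 100
9.9 = E / 2 503 × 100
⇒ 248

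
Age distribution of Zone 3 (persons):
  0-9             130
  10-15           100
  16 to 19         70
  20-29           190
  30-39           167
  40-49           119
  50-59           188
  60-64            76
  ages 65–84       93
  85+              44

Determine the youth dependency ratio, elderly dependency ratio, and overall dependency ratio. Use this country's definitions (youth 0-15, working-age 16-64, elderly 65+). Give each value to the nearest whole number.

Youth dependency ratio: 28
Old-age dependency ratio: 17
Total dependency ratio: 45

0–15: 130 + 100 = 230
16–64: 70 + 190 + 167 + 119 + 188 + 76 = 810
65+: 93 + 44 = 137
Youth dependency ratio = 230 / 810 × 100 = 28
Old-age dependency ratio = 137 / 810 × 100 = 17
Total dependency ratio = (230 + 137) / 810 × 100 = 367 / 810 × 100 = 45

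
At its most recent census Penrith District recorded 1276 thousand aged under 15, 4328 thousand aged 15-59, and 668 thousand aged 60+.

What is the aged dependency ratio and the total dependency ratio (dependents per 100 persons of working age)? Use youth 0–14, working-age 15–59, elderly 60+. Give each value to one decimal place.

Old-age dependency ratio: 15.4
Total dependency ratio: 44.9

Old-age dependency ratio = 668 / 4328 × 100 = 15.4
Total dependency ratio = (1276 + 668) / 4328 × 100 = 1944 / 4328 × 100 = 44.9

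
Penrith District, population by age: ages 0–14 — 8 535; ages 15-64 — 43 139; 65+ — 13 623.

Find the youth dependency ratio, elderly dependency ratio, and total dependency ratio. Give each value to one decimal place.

Youth dependency ratio: 19.8
Old-age dependency ratio: 31.6
Total dependency ratio: 51.4

Youth dependency ratio = 8 535 / 43 139 × 100 = 19.8
Old-age dependency ratio = 13 623 / 43 139 × 100 = 31.6
Total dependency ratio = (8 535 + 13 623) / 43 139 × 100 = 22 158 / 43 139 × 100 = 51.4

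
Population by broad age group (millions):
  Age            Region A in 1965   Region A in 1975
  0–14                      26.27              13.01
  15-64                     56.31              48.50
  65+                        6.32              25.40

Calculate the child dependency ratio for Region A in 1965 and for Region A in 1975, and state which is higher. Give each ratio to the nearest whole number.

Region A in 1965: 26.27 / 56.31 × 100 = 47
Region A in 1975: 13.01 / 48.50 × 100 = 27

Region A in 1965: 47
Region A in 1975: 27
Higher: Region A in 1965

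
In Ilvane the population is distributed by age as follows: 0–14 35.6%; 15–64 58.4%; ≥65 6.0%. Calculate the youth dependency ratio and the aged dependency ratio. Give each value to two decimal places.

Youth dependency ratio: 60.96
Old-age dependency ratio: 10.27

Youth dependency ratio = 35.6 / 58.4 × 100 = 60.96
Old-age dependency ratio = 6.0 / 58.4 × 100 = 10.27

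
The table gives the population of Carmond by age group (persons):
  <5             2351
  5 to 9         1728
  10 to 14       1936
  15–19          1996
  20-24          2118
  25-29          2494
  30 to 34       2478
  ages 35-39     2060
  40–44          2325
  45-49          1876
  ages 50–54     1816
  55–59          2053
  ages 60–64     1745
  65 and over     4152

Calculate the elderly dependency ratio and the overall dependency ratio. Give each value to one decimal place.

0–14: 2351 + 1728 + 1936 = 6015
15–64: 1996 + 2118 + 2494 + 2478 + 2060 + 2325 + 1876 + 1816 + 2053 + 1745 = 20961
65+: 4152
Old-age dependency ratio = 4152 / 20961 × 100 = 19.8
Total dependency ratio = (6015 + 4152) / 20961 × 100 = 10167 / 20961 × 100 = 48.5

Old-age dependency ratio: 19.8
Total dependency ratio: 48.5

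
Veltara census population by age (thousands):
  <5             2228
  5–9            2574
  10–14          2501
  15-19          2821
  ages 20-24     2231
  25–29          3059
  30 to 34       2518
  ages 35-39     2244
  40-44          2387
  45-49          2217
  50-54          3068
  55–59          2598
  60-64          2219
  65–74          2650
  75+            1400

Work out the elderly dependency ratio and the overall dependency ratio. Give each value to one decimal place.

0–14: 2228 + 2574 + 2501 = 7303
15–64: 2821 + 2231 + 3059 + 2518 + 2244 + 2387 + 2217 + 3068 + 2598 + 2219 = 25362
65+: 2650 + 1400 = 4050
Old-age dependency ratio = 4050 / 25362 × 100 = 16.0
Total dependency ratio = (7303 + 4050) / 25362 × 100 = 11353 / 25362 × 100 = 44.8

Old-age dependency ratio: 16.0
Total dependency ratio: 44.8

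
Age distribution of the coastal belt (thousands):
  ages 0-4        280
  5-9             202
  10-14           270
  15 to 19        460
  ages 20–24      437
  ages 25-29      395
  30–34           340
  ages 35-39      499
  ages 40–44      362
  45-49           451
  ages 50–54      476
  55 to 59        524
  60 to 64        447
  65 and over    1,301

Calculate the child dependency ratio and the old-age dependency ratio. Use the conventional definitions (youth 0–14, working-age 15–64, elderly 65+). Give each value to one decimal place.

Youth dependency ratio: 17.1
Old-age dependency ratio: 29.6

0–14: 280 + 202 + 270 = 752
15–64: 460 + 437 + 395 + 340 + 499 + 362 + 451 + 476 + 524 + 447 = 4,391
65+: 1,301
Youth dependency ratio = 752 / 4,391 × 100 = 17.1
Old-age dependency ratio = 1,301 / 4,391 × 100 = 29.6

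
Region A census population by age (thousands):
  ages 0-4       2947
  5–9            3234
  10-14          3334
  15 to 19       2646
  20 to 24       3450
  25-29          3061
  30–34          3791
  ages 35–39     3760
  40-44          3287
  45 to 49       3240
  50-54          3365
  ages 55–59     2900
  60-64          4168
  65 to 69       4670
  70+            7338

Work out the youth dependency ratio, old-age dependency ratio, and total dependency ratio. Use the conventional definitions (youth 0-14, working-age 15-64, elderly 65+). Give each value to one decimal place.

0–14: 2947 + 3234 + 3334 = 9515
15–64: 2646 + 3450 + 3061 + 3791 + 3760 + 3287 + 3240 + 3365 + 2900 + 4168 = 33668
65+: 4670 + 7338 = 12008
Youth dependency ratio = 9515 / 33668 × 100 = 28.3
Old-age dependency ratio = 12008 / 33668 × 100 = 35.7
Total dependency ratio = (9515 + 12008) / 33668 × 100 = 21523 / 33668 × 100 = 63.9

Youth dependency ratio: 28.3
Old-age dependency ratio: 35.7
Total dependency ratio: 63.9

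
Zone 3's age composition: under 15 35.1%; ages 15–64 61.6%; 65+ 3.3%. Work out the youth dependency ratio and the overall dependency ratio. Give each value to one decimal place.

Youth dependency ratio = 35.1 / 61.6 × 100 = 57.0
Total dependency ratio = (35.1 + 3.3) / 61.6 × 100 = 38.4 / 61.6 × 100 = 62.3

Youth dependency ratio: 57.0
Total dependency ratio: 62.3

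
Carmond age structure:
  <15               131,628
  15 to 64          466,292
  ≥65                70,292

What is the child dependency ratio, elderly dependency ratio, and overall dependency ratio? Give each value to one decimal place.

Youth dependency ratio = 131,628 / 466,292 × 100 = 28.2
Old-age dependency ratio = 70,292 / 466,292 × 100 = 15.1
Total dependency ratio = (131,628 + 70,292) / 466,292 × 100 = 201,920 / 466,292 × 100 = 43.3

Youth dependency ratio: 28.2
Old-age dependency ratio: 15.1
Total dependency ratio: 43.3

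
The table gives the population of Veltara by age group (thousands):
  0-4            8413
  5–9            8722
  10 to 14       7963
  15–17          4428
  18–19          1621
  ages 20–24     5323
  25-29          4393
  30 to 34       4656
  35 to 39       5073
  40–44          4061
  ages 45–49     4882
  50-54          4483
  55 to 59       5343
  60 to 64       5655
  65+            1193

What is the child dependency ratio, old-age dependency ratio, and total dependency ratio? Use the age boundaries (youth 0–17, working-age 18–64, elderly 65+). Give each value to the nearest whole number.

0–17: 8413 + 8722 + 7963 + 4428 = 29526
18–64: 1621 + 5323 + 4393 + 4656 + 5073 + 4061 + 4882 + 4483 + 5343 + 5655 = 45490
65+: 1193
Youth dependency ratio = 29526 / 45490 × 100 = 65
Old-age dependency ratio = 1193 / 45490 × 100 = 3
Total dependency ratio = (29526 + 1193) / 45490 × 100 = 30719 / 45490 × 100 = 68

Youth dependency ratio: 65
Old-age dependency ratio: 3
Total dependency ratio: 68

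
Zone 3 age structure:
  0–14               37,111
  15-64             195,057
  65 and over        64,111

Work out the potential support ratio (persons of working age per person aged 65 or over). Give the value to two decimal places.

Potential support ratio: 3.04

Potential support ratio = 195,057 / 64,111 = 3.04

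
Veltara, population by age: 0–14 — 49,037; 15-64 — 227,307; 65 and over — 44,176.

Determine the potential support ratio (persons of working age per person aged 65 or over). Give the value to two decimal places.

Potential support ratio: 5.15

Potential support ratio = 227,307 / 44,176 = 5.15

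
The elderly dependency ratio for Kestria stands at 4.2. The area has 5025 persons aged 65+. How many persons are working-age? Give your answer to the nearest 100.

Old-age dependency ratio = elderly / working-age × 100
4.2 = 5025 / W × 100
⇒ 119600

Working-age: 119600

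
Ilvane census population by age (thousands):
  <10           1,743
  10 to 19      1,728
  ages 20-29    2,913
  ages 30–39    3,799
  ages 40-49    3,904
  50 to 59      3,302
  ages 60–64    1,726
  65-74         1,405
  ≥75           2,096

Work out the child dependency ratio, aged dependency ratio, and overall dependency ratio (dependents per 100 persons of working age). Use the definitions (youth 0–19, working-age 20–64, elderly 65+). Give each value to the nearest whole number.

0–19: 1,743 + 1,728 = 3,471
20–64: 2,913 + 3,799 + 3,904 + 3,302 + 1,726 = 15,644
65+: 1,405 + 2,096 = 3,501
Youth dependency ratio = 3,471 / 15,644 × 100 = 22
Old-age dependency ratio = 3,501 / 15,644 × 100 = 22
Total dependency ratio = (3,471 + 3,501) / 15,644 × 100 = 6,972 / 15,644 × 100 = 45

Youth dependency ratio: 22
Old-age dependency ratio: 22
Total dependency ratio: 45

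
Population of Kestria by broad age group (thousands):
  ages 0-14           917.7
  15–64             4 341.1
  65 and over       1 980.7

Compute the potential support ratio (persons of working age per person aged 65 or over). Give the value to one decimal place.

Potential support ratio = 4 341.1 / 1 980.7 = 2.2

Potential support ratio: 2.2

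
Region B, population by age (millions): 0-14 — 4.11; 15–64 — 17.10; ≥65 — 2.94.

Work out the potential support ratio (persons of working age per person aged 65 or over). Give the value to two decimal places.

Potential support ratio = 17.10 / 2.94 = 5.82

Potential support ratio: 5.82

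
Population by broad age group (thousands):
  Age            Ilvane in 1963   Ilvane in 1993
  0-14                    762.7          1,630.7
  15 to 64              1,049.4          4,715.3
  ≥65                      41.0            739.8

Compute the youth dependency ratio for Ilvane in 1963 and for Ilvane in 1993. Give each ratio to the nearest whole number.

Ilvane in 1963: 762.7 / 1,049.4 × 100 = 73
Ilvane in 1993: 1,630.7 / 4,715.3 × 100 = 35

Ilvane in 1963: 73
Ilvane in 1993: 35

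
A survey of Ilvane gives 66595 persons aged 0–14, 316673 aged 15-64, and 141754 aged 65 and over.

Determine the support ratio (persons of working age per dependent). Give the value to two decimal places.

Support ratio: 1.52

Support ratio = 316673 / (66595 + 141754) = 316673 / 208349 = 1.52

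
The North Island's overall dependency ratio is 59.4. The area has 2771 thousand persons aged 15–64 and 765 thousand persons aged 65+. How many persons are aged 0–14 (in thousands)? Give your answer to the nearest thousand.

Total dependency ratio = (youth + elderly) / working-age × 100
59.4 = (Y + 765) / 2771 × 100
⇒ 881

Aged 0–14: 881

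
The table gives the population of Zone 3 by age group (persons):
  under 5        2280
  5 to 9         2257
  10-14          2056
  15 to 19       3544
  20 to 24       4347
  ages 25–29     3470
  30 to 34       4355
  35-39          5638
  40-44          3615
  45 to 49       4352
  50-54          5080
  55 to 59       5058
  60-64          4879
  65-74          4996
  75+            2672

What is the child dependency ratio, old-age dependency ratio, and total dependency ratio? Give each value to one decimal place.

Youth dependency ratio: 14.9
Old-age dependency ratio: 17.3
Total dependency ratio: 32.2

0–14: 2280 + 2257 + 2056 = 6593
15–64: 3544 + 4347 + 3470 + 4355 + 5638 + 3615 + 4352 + 5080 + 5058 + 4879 = 44338
65+: 4996 + 2672 = 7668
Youth dependency ratio = 6593 / 44338 × 100 = 14.9
Old-age dependency ratio = 7668 / 44338 × 100 = 17.3
Total dependency ratio = (6593 + 7668) / 44338 × 100 = 14261 / 44338 × 100 = 32.2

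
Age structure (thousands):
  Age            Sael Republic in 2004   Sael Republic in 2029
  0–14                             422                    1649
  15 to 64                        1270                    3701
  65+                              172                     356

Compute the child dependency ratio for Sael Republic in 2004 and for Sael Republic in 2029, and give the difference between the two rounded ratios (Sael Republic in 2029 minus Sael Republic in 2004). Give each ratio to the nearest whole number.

Sael Republic in 2004: 33
Sael Republic in 2029: 45
Difference: +12

Sael Republic in 2004: 422 / 1270 × 100 = 33
Sael Republic in 2029: 1649 / 3701 × 100 = 45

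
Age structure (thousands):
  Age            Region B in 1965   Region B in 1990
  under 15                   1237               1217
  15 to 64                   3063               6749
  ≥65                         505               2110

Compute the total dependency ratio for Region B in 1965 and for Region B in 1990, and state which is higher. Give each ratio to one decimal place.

Region B in 1965: 56.9
Region B in 1990: 49.3
Higher: Region B in 1965

Region B in 1965: (1237 + 505) / 3063 × 100 = 1742 / 3063 × 100 = 56.9
Region B in 1990: (1217 + 2110) / 6749 × 100 = 3327 / 6749 × 100 = 49.3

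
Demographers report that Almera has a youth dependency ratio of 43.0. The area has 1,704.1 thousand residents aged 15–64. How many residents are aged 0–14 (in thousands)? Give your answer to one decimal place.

Youth dependency ratio = youth / working-age × 100
43.0 = Y / 1,704.1 × 100
⇒ 732.8

Aged 0–14: 732.8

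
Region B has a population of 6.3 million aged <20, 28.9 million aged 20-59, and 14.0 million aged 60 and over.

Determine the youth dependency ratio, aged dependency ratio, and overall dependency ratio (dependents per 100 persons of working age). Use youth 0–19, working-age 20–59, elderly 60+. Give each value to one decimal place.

Youth dependency ratio: 21.8
Old-age dependency ratio: 48.4
Total dependency ratio: 70.2

Youth dependency ratio = 6.3 / 28.9 × 100 = 21.8
Old-age dependency ratio = 14.0 / 28.9 × 100 = 48.4
Total dependency ratio = (6.3 + 14.0) / 28.9 × 100 = 20.3 / 28.9 × 100 = 70.2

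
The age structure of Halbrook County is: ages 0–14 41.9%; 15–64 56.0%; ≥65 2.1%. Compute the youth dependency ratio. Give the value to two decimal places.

Youth dependency ratio: 74.82

Youth dependency ratio = 41.9 / 56.0 × 100 = 74.82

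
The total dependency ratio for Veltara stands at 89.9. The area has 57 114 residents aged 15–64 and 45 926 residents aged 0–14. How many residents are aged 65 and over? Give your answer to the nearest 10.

Aged 65 and over: 5 420

Total dependency ratio = (youth + elderly) / working-age × 100
89.9 = (45 926 + E) / 57 114 × 100
⇒ 5 420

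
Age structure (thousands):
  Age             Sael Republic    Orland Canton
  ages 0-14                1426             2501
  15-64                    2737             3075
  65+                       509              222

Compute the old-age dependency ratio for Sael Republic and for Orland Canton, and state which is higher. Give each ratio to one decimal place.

Sael Republic: 509 / 2737 × 100 = 18.6
Orland Canton: 222 / 3075 × 100 = 7.2

Sael Republic: 18.6
Orland Canton: 7.2
Higher: Sael Republic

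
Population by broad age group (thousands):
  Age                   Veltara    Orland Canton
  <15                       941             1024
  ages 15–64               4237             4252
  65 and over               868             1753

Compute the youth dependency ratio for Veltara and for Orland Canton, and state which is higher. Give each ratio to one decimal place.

Veltara: 22.2
Orland Canton: 24.1
Higher: Orland Canton

Veltara: 941 / 4237 × 100 = 22.2
Orland Canton: 1024 / 4252 × 100 = 24.1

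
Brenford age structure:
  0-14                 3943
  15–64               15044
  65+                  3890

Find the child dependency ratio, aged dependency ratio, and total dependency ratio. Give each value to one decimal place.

Youth dependency ratio = 3943 / 15044 × 100 = 26.2
Old-age dependency ratio = 3890 / 15044 × 100 = 25.9
Total dependency ratio = (3943 + 3890) / 15044 × 100 = 7833 / 15044 × 100 = 52.1

Youth dependency ratio: 26.2
Old-age dependency ratio: 25.9
Total dependency ratio: 52.1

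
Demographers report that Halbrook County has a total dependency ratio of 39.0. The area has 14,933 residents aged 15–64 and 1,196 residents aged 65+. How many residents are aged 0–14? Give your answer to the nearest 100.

Aged 0–14: 4,600

Total dependency ratio = (youth + elderly) / working-age × 100
39.0 = (Y + 1,196) / 14,933 × 100
⇒ 4,600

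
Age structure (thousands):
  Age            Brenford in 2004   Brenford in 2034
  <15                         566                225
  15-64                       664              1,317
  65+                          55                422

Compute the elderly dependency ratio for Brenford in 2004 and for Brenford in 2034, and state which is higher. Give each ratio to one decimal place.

Brenford in 2004: 8.3
Brenford in 2034: 32.0
Higher: Brenford in 2034

Brenford in 2004: 55 / 664 × 100 = 8.3
Brenford in 2034: 422 / 1,317 × 100 = 32.0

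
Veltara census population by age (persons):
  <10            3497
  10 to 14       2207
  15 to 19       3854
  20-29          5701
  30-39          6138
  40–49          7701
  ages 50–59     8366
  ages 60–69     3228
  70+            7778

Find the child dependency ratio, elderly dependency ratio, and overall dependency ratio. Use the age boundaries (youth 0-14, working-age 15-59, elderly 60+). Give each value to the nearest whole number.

Youth dependency ratio: 18
Old-age dependency ratio: 35
Total dependency ratio: 53

0–14: 3497 + 2207 = 5704
15–59: 3854 + 5701 + 6138 + 7701 + 8366 = 31760
60+: 3228 + 7778 = 11006
Youth dependency ratio = 5704 / 31760 × 100 = 18
Old-age dependency ratio = 11006 / 31760 × 100 = 35
Total dependency ratio = (5704 + 11006) / 31760 × 100 = 16710 / 31760 × 100 = 53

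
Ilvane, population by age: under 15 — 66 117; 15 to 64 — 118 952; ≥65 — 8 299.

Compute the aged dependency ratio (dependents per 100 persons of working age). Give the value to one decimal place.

Old-age dependency ratio: 7.0

Old-age dependency ratio = 8 299 / 118 952 × 100 = 7.0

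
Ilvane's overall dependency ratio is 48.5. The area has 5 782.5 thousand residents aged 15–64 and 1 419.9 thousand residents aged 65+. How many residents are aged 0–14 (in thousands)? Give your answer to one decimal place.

Total dependency ratio = (youth + elderly) / working-age × 100
48.5 = (Y + 1 419.9) / 5 782.5 × 100
⇒ 1 384.6

Aged 0–14: 1 384.6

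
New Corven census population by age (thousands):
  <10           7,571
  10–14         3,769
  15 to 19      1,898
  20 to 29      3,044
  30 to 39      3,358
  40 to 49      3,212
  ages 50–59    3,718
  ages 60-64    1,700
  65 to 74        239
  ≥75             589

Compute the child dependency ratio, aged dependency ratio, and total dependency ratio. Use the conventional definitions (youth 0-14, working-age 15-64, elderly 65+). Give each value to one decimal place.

0–14: 7,571 + 3,769 = 11,340
15–64: 1,898 + 3,044 + 3,358 + 3,212 + 3,718 + 1,700 = 16,930
65+: 239 + 589 = 828
Youth dependency ratio = 11,340 / 16,930 × 100 = 67.0
Old-age dependency ratio = 828 / 16,930 × 100 = 4.9
Total dependency ratio = (11,340 + 828) / 16,930 × 100 = 12,168 / 16,930 × 100 = 71.9

Youth dependency ratio: 67.0
Old-age dependency ratio: 4.9
Total dependency ratio: 71.9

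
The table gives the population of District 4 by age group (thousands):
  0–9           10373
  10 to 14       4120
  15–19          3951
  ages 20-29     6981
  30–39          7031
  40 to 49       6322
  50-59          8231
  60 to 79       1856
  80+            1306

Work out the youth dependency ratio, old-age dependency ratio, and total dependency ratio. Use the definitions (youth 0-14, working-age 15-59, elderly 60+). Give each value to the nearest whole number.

0–14: 10373 + 4120 = 14493
15–59: 3951 + 6981 + 7031 + 6322 + 8231 = 32516
60+: 1856 + 1306 = 3162
Youth dependency ratio = 14493 / 32516 × 100 = 45
Old-age dependency ratio = 3162 / 32516 × 100 = 10
Total dependency ratio = (14493 + 3162) / 32516 × 100 = 17655 / 32516 × 100 = 54

Youth dependency ratio: 45
Old-age dependency ratio: 10
Total dependency ratio: 54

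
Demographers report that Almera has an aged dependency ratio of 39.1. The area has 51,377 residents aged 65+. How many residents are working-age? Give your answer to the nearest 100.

Working-age: 131,400

Old-age dependency ratio = elderly / working-age × 100
39.1 = 51,377 / W × 100
⇒ 131,400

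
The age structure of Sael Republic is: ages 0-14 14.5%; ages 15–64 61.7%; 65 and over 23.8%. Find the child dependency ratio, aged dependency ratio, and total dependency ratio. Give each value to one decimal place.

Youth dependency ratio = 14.5 / 61.7 × 100 = 23.5
Old-age dependency ratio = 23.8 / 61.7 × 100 = 38.6
Total dependency ratio = (14.5 + 23.8) / 61.7 × 100 = 38.3 / 61.7 × 100 = 62.1

Youth dependency ratio: 23.5
Old-age dependency ratio: 38.6
Total dependency ratio: 62.1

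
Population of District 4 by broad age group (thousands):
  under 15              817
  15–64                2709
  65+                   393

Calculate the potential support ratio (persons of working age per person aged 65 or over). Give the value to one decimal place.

Potential support ratio = 2709 / 393 = 6.9

Potential support ratio: 6.9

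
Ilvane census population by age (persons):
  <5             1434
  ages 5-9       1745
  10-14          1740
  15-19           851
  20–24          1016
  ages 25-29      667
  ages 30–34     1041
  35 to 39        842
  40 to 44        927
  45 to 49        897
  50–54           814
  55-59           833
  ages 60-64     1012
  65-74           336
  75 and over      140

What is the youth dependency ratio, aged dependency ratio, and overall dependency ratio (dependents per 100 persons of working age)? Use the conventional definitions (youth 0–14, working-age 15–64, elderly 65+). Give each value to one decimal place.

0–14: 1434 + 1745 + 1740 = 4919
15–64: 851 + 1016 + 667 + 1041 + 842 + 927 + 897 + 814 + 833 + 1012 = 8900
65+: 336 + 140 = 476
Youth dependency ratio = 4919 / 8900 × 100 = 55.3
Old-age dependency ratio = 476 / 8900 × 100 = 5.3
Total dependency ratio = (4919 + 476) / 8900 × 100 = 5395 / 8900 × 100 = 60.6

Youth dependency ratio: 55.3
Old-age dependency ratio: 5.3
Total dependency ratio: 60.6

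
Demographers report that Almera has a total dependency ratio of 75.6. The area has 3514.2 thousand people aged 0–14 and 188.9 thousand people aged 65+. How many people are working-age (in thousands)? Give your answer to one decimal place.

Working-age: 4898.3

Total dependency ratio = (youth + elderly) / working-age × 100
75.6 = (3514.2 + 188.9) / W × 100
⇒ 4898.3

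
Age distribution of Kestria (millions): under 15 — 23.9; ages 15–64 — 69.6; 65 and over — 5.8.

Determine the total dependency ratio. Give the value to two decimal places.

Total dependency ratio: 42.67

Total dependency ratio = (23.9 + 5.8) / 69.6 × 100 = 29.7 / 69.6 × 100 = 42.67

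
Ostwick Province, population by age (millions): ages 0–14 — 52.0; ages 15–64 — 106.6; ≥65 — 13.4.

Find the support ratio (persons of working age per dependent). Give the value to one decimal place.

Support ratio = 106.6 / (52.0 + 13.4) = 106.6 / 65.4 = 1.6

Support ratio: 1.6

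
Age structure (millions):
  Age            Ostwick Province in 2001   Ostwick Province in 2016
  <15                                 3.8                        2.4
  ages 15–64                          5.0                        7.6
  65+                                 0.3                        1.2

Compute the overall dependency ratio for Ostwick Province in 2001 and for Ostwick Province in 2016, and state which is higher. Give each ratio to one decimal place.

Ostwick Province in 2001: (3.8 + 0.3) / 5.0 × 100 = 4.1 / 5.0 × 100 = 82.0
Ostwick Province in 2016: (2.4 + 1.2) / 7.6 × 100 = 3.6 / 7.6 × 100 = 47.4

Ostwick Province in 2001: 82.0
Ostwick Province in 2016: 47.4
Higher: Ostwick Province in 2001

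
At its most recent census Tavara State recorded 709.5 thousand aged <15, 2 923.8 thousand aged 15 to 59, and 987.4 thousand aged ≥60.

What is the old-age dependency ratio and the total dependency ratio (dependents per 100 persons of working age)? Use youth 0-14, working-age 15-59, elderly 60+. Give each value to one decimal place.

Old-age dependency ratio = 987.4 / 2 923.8 × 100 = 33.8
Total dependency ratio = (709.5 + 987.4) / 2 923.8 × 100 = 1 696.9 / 2 923.8 × 100 = 58.0

Old-age dependency ratio: 33.8
Total dependency ratio: 58.0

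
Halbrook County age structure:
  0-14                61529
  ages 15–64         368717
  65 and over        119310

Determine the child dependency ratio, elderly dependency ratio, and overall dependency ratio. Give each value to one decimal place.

Youth dependency ratio = 61529 / 368717 × 100 = 16.7
Old-age dependency ratio = 119310 / 368717 × 100 = 32.4
Total dependency ratio = (61529 + 119310) / 368717 × 100 = 180839 / 368717 × 100 = 49.0

Youth dependency ratio: 16.7
Old-age dependency ratio: 32.4
Total dependency ratio: 49.0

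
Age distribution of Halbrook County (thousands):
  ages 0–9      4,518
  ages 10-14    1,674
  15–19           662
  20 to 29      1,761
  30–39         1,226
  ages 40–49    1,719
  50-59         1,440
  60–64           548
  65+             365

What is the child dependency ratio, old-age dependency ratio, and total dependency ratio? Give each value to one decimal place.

Youth dependency ratio: 84.2
Old-age dependency ratio: 5.0
Total dependency ratio: 89.1

0–14: 4,518 + 1,674 = 6,192
15–64: 662 + 1,761 + 1,226 + 1,719 + 1,440 + 548 = 7,356
65+: 365
Youth dependency ratio = 6,192 / 7,356 × 100 = 84.2
Old-age dependency ratio = 365 / 7,356 × 100 = 5.0
Total dependency ratio = (6,192 + 365) / 7,356 × 100 = 6,557 / 7,356 × 100 = 89.1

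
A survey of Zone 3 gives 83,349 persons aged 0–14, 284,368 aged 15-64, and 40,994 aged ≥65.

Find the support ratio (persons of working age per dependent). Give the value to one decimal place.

Support ratio = 284,368 / (83,349 + 40,994) = 284,368 / 124,343 = 2.3

Support ratio: 2.3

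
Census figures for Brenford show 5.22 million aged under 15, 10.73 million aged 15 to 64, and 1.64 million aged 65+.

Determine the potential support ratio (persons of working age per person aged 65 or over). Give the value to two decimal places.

Potential support ratio: 6.54

Potential support ratio = 10.73 / 1.64 = 6.54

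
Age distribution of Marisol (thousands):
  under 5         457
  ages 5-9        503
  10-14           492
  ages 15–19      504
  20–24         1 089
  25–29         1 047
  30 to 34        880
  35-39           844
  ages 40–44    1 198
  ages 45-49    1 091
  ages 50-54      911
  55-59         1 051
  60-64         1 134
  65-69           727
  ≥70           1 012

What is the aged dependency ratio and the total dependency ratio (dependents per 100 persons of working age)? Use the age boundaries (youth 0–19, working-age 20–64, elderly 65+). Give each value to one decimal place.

0–19: 457 + 503 + 492 + 504 = 1 956
20–64: 1 089 + 1 047 + 880 + 844 + 1 198 + 1 091 + 911 + 1 051 + 1 134 = 9 245
65+: 727 + 1 012 = 1 739
Old-age dependency ratio = 1 739 / 9 245 × 100 = 18.8
Total dependency ratio = (1 956 + 1 739) / 9 245 × 100 = 3 695 / 9 245 × 100 = 40.0

Old-age dependency ratio: 18.8
Total dependency ratio: 40.0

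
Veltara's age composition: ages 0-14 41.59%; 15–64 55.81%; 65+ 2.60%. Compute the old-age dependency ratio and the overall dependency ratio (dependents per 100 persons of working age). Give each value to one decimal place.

Old-age dependency ratio: 4.7
Total dependency ratio: 79.2

Old-age dependency ratio = 2.60 / 55.81 × 100 = 4.7
Total dependency ratio = (41.59 + 2.60) / 55.81 × 100 = 44.19 / 55.81 × 100 = 79.2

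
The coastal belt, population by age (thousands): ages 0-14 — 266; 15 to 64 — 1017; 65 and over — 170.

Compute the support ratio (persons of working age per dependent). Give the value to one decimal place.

Support ratio: 2.3

Support ratio = 1017 / (266 + 170) = 1017 / 436 = 2.3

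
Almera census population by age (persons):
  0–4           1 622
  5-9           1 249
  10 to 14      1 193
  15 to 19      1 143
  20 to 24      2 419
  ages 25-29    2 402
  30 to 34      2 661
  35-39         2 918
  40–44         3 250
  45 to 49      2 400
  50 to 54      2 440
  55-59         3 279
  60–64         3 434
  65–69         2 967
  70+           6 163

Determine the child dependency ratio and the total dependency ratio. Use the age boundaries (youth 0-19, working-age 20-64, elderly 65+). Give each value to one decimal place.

0–19: 1 622 + 1 249 + 1 193 + 1 143 = 5 207
20–64: 2 419 + 2 402 + 2 661 + 2 918 + 3 250 + 2 400 + 2 440 + 3 279 + 3 434 = 25 203
65+: 2 967 + 6 163 = 9 130
Youth dependency ratio = 5 207 / 25 203 × 100 = 20.7
Total dependency ratio = (5 207 + 9 130) / 25 203 × 100 = 14 337 / 25 203 × 100 = 56.9

Youth dependency ratio: 20.7
Total dependency ratio: 56.9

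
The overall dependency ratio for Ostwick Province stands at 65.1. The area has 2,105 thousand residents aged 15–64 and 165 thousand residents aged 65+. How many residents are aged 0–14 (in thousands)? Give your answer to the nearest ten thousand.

Aged 0–14: 1,210

Total dependency ratio = (youth + elderly) / working-age × 100
65.1 = (Y + 165) / 2,105 × 100
⇒ 1,210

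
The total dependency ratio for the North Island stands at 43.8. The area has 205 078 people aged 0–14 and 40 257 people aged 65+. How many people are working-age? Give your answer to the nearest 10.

Total dependency ratio = (youth + elderly) / working-age × 100
43.8 = (205 078 + 40 257) / W × 100
⇒ 560 130

Working-age: 560 130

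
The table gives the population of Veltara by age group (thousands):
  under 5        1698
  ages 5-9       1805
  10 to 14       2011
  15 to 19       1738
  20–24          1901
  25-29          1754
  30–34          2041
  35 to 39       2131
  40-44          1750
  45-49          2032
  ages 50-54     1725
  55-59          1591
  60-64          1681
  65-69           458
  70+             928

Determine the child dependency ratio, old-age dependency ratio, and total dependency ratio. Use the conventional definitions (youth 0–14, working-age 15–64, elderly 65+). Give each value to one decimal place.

0–14: 1698 + 1805 + 2011 = 5514
15–64: 1738 + 1901 + 1754 + 2041 + 2131 + 1750 + 2032 + 1725 + 1591 + 1681 = 18344
65+: 458 + 928 = 1386
Youth dependency ratio = 5514 / 18344 × 100 = 30.1
Old-age dependency ratio = 1386 / 18344 × 100 = 7.6
Total dependency ratio = (5514 + 1386) / 18344 × 100 = 6900 / 18344 × 100 = 37.6

Youth dependency ratio: 30.1
Old-age dependency ratio: 7.6
Total dependency ratio: 37.6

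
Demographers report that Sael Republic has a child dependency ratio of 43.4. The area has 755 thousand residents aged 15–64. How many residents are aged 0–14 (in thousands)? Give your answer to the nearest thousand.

Aged 0–14: 328

Youth dependency ratio = youth / working-age × 100
43.4 = Y / 755 × 100
⇒ 328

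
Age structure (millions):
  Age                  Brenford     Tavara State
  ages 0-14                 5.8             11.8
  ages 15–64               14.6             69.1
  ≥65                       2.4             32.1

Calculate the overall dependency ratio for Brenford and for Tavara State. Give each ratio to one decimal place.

Brenford: 56.2
Tavara State: 63.5

Brenford: (5.8 + 2.4) / 14.6 × 100 = 8.2 / 14.6 × 100 = 56.2
Tavara State: (11.8 + 32.1) / 69.1 × 100 = 43.9 / 69.1 × 100 = 63.5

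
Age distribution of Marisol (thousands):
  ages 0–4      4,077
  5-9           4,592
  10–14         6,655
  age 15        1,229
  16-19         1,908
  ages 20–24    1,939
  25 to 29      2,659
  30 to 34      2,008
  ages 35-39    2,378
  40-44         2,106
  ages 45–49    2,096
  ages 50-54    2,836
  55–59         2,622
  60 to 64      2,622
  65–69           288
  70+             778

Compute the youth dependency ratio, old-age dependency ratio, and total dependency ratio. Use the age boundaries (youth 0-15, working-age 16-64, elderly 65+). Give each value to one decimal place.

Youth dependency ratio: 71.4
Old-age dependency ratio: 4.6
Total dependency ratio: 76.0

0–15: 4,077 + 4,592 + 6,655 + 1,229 = 16,553
16–64: 1,908 + 1,939 + 2,659 + 2,008 + 2,378 + 2,106 + 2,096 + 2,836 + 2,622 + 2,622 = 23,174
65+: 288 + 778 = 1,066
Youth dependency ratio = 16,553 / 23,174 × 100 = 71.4
Old-age dependency ratio = 1,066 / 23,174 × 100 = 4.6
Total dependency ratio = (16,553 + 1,066) / 23,174 × 100 = 17,619 / 23,174 × 100 = 76.0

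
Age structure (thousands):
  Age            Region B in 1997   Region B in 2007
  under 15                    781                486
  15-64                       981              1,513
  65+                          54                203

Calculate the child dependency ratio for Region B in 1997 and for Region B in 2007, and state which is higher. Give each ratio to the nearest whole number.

Region B in 1997: 781 / 981 × 100 = 80
Region B in 2007: 486 / 1,513 × 100 = 32

Region B in 1997: 80
Region B in 2007: 32
Higher: Region B in 1997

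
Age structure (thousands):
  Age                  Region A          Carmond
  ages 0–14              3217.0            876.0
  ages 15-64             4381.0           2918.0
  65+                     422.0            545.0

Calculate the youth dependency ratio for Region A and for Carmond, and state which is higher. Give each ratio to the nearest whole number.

Region A: 3217.0 / 4381.0 × 100 = 73
Carmond: 876.0 / 2918.0 × 100 = 30

Region A: 73
Carmond: 30
Higher: Region A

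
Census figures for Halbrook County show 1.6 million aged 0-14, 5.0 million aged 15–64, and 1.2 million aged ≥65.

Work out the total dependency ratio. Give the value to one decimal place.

Total dependency ratio: 56.0

Total dependency ratio = (1.6 + 1.2) / 5.0 × 100 = 2.8 / 5.0 × 100 = 56.0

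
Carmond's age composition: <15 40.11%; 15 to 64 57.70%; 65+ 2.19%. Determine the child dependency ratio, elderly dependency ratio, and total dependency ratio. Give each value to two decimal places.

Youth dependency ratio = 40.11 / 57.70 × 100 = 69.51
Old-age dependency ratio = 2.19 / 57.70 × 100 = 3.80
Total dependency ratio = (40.11 + 2.19) / 57.70 × 100 = 42.30 / 57.70 × 100 = 73.31

Youth dependency ratio: 69.51
Old-age dependency ratio: 3.80
Total dependency ratio: 73.31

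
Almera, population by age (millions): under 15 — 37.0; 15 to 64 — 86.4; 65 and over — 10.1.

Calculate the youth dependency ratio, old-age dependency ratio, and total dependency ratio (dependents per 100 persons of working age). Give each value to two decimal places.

Youth dependency ratio: 42.82
Old-age dependency ratio: 11.69
Total dependency ratio: 54.51

Youth dependency ratio = 37.0 / 86.4 × 100 = 42.82
Old-age dependency ratio = 10.1 / 86.4 × 100 = 11.69
Total dependency ratio = (37.0 + 10.1) / 86.4 × 100 = 47.1 / 86.4 × 100 = 54.51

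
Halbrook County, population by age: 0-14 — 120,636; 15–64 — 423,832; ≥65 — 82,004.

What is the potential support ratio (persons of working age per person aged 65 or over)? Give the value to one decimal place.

Potential support ratio: 5.2

Potential support ratio = 423,832 / 82,004 = 5.2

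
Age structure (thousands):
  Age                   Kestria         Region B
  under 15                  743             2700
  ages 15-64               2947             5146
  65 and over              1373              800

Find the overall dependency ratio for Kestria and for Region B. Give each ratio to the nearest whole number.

Kestria: 72
Region B: 68

Kestria: (743 + 1373) / 2947 × 100 = 2116 / 2947 × 100 = 72
Region B: (2700 + 800) / 5146 × 100 = 3500 / 5146 × 100 = 68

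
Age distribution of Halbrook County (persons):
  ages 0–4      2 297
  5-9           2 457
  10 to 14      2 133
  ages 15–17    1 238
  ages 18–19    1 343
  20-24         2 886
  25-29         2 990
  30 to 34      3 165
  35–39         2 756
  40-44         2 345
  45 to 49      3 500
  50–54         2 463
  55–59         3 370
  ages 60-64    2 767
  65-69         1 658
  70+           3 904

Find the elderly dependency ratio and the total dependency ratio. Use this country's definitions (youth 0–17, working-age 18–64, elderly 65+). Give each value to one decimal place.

0–17: 2 297 + 2 457 + 2 133 + 1 238 = 8 125
18–64: 1 343 + 2 886 + 2 990 + 3 165 + 2 756 + 2 345 + 3 500 + 2 463 + 3 370 + 2 767 = 27 585
65+: 1 658 + 3 904 = 5 562
Old-age dependency ratio = 5 562 / 27 585 × 100 = 20.2
Total dependency ratio = (8 125 + 5 562) / 27 585 × 100 = 13 687 / 27 585 × 100 = 49.6

Old-age dependency ratio: 20.2
Total dependency ratio: 49.6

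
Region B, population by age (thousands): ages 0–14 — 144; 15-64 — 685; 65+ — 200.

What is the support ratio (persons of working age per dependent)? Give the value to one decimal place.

Support ratio = 685 / (144 + 200) = 685 / 344 = 2.0

Support ratio: 2.0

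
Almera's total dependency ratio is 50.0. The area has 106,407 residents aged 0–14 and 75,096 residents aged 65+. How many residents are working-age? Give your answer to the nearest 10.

Total dependency ratio = (youth + elderly) / working-age × 100
50.0 = (106,407 + 75,096) / W × 100
⇒ 363,010

Working-age: 363,010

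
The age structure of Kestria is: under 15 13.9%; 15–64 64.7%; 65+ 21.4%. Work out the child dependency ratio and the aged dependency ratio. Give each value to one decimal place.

Youth dependency ratio: 21.5
Old-age dependency ratio: 33.1

Youth dependency ratio = 13.9 / 64.7 × 100 = 21.5
Old-age dependency ratio = 21.4 / 64.7 × 100 = 33.1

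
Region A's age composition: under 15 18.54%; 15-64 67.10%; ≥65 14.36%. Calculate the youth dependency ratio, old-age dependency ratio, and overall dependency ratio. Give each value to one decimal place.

Youth dependency ratio = 18.54 / 67.10 × 100 = 27.6
Old-age dependency ratio = 14.36 / 67.10 × 100 = 21.4
Total dependency ratio = (18.54 + 14.36) / 67.10 × 100 = 32.90 / 67.10 × 100 = 49.0

Youth dependency ratio: 27.6
Old-age dependency ratio: 21.4
Total dependency ratio: 49.0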